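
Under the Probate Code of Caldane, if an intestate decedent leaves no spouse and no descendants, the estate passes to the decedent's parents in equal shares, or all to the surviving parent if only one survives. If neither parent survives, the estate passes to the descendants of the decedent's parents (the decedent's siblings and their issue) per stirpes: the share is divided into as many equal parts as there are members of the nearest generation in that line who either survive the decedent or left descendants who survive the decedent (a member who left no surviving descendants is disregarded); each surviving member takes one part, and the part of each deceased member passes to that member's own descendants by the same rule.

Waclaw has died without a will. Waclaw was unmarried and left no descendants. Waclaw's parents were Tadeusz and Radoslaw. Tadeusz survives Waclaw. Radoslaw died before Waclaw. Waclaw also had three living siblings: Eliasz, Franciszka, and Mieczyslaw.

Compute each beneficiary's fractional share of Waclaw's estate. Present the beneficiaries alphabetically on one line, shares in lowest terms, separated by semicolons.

Only one parent, Tadeusz, survives, so Tadeusz takes the entire estate. The siblings take nothing because a surviving parent has priority.

Tadeusz 1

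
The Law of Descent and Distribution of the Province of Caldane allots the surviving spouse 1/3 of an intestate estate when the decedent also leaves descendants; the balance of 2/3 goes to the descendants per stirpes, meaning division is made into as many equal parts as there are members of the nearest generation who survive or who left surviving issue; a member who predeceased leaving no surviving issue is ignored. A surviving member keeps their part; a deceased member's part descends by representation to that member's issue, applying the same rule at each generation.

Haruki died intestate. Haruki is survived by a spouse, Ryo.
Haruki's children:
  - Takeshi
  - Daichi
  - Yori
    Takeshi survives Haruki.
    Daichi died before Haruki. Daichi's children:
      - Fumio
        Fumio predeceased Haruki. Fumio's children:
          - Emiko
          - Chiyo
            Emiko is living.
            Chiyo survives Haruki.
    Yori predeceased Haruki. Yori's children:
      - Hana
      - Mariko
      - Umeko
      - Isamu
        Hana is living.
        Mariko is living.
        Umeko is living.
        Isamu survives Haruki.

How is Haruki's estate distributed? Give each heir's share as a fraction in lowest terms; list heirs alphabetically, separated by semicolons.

Chiyo 1/9; Emiko 1/9; Hana 1/18; Isamu 1/18; Mariko 1/18; Ryo 1/3; Takeshi 2/9; Umeko 1/18

Ryo, as surviving spouse, takes 1/3.
The remaining 2/3 passes to Haruki's descendants per stirpes.
The 2/3 is divided into 3 equal shares of 2/9 among Takeshi, Daichi, Yori.
Takeshi is living and takes 2/9.
Daichi predeceased; the 2/9 allotted to Daichi's branch passes to Daichi's issue by representation.
Fumio's line is the sole branch at this level, so the full 2/9 passes to Fumio's issue by representation.
The 2/9 is divided into 2 equal shares of 1/9 among Emiko, Chiyo.
Emiko is living and takes 1/9.
Chiyo is living and takes 1/9.
Yori predeceased; the 2/9 allotted to Yori's branch passes to Yori's issue by representation.
The 2/9 is divided into 4 equal shares of 1/18 among Hana, Mariko, Umeko, Isamu.
Hana is living and takes 1/18.
Mariko is living and takes 1/18.
Umeko is living and takes 1/18.
Isamu is living and takes 1/18.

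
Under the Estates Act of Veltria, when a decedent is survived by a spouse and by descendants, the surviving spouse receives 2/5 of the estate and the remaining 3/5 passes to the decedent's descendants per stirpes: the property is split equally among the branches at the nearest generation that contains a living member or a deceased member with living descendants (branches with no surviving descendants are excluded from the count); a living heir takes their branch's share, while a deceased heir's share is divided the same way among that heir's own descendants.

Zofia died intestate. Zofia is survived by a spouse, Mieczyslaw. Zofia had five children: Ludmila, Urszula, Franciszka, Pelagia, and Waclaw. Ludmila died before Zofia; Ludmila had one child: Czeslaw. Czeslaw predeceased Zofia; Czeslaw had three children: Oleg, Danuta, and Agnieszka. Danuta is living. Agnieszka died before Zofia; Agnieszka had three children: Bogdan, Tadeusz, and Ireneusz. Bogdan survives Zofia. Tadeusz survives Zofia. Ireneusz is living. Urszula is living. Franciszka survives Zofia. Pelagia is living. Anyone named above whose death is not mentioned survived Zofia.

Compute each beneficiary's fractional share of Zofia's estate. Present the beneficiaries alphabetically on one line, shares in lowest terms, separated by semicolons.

Mieczyslaw, as surviving spouse, takes 2/5.
The remaining 3/5 passes to Zofia's descendants per stirpes.
The 3/5 is divided into 5 equal shares of 3/25 among Ludmila, Urszula, Franciszka, Pelagia, Waclaw.
Ludmila predeceased; the 3/25 allotted to Ludmila's branch passes to Ludmila's issue by representation.
Czeslaw's line is the sole branch at this level, so the full 3/25 passes to Czeslaw's issue by representation.
The 3/25 is divided into 3 equal shares of 1/25 among Oleg, Danuta, Agnieszka.
Oleg is living and takes 1/25.
Danuta is living and takes 1/25.
Agnieszka predeceased; the 1/25 allotted to Agnieszka's branch passes to Agnieszka's issue by representation.
The 1/25 is divided into 3 equal shares of 1/75 among Bogdan, Tadeusz, Ireneusz.
Bogdan is living and takes 1/75.
Tadeusz is living and takes 1/75.
Ireneusz is living and takes 1/75.
Urszula is living and takes 3/25.
Franciszka is living and takes 3/25.
Pelagia is living and takes 3/25.
Waclaw is living and takes 3/25.

Bogdan 1/75; Danuta 1/25; Franciszka 3/25; Ireneusz 1/75; Mieczyslaw 2/5; Oleg 1/25; Pelagia 3/25; Tadeusz 1/75; Urszula 3/25; Waclaw 3/25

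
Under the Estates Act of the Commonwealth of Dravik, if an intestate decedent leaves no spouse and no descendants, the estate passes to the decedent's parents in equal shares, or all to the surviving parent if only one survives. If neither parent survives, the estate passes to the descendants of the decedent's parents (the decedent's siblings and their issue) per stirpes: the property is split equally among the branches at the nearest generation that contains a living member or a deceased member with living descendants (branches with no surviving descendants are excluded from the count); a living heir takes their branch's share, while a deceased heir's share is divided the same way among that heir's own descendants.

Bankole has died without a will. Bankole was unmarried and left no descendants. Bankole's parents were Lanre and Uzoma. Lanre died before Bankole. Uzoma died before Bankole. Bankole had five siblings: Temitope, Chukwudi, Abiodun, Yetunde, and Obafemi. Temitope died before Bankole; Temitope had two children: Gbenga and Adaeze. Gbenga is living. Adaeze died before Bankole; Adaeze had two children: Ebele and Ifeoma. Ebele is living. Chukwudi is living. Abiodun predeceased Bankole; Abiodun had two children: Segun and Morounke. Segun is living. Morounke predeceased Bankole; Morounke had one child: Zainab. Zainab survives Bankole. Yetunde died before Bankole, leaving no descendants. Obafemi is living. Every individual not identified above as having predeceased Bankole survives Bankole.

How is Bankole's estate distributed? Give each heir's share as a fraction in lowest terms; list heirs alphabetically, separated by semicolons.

Neither parent survives and there are no descendants, so the estate passes to Bankole's siblings and their issue per stirpes.
Yetunde left no surviving issue, so that branch lapses and is disregarded.
The estate is divided into 4 equal shares of 1/4 among Temitope, Chukwudi, Abiodun, Obafemi.
Temitope predeceased; the 1/4 allotted to Temitope's branch passes to Temitope's issue by representation.
The 1/4 is divided into 2 equal shares of 1/8 among Gbenga, Adaeze.
Gbenga is living and takes 1/8.
Adaeze predeceased; the 1/8 allotted to Adaeze's branch passes to Adaeze's issue by representation.
The 1/8 is divided into 2 equal shares of 1/16 among Ebele, Ifeoma.
Ebele is living and takes 1/16.
Ifeoma is living and takes 1/16.
Chukwudi is living and takes 1/4.
Abiodun predeceased; the 1/4 allotted to Abiodun's branch passes to Abiodun's issue by representation.
The 1/4 is divided into 2 equal shares of 1/8 among Segun, Morounke.
Segun is living and takes 1/8.
Morounke predeceased; the 1/8 allotted to Morounke's branch passes to Morounke's issue by representation.
Zainab is the sole taker at this level and receives the full 1/8.
Obafemi is living and takes 1/4.

Chukwudi 1/4; Ebele 1/16; Gbenga 1/8; Ifeoma 1/16; Obafemi 1/4; Segun 1/8; Zainab 1/8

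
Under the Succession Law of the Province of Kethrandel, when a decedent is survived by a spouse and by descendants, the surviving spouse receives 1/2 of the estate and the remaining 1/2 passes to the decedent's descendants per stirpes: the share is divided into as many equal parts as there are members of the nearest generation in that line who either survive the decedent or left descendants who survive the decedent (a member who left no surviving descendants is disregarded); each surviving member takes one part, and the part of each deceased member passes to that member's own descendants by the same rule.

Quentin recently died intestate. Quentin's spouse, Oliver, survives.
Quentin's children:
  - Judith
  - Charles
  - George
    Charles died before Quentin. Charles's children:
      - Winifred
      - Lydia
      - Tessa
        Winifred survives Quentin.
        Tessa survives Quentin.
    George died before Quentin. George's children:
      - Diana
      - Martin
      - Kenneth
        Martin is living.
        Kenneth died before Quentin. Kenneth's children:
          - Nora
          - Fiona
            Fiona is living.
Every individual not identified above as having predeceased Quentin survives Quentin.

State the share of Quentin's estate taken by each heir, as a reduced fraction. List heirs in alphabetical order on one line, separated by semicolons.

Diana 1/18; Fiona 1/36; Judith 1/6; Lydia 1/18; Martin 1/18; Nora 1/36; Oliver 1/2; Tessa 1/18; Winifred 1/18

Oliver, as surviving spouse, takes 1/2.
The remaining 1/2 passes to Quentin's descendants per stirpes.
The 1/2 is divided into 3 equal shares of 1/6 among Judith, Charles, George.
Judith is living and takes 1/6.
Charles predeceased; the 1/6 allotted to Charles's branch passes to Charles's issue by representation.
The 1/6 is divided into 3 equal shares of 1/18 among Winifred, Lydia, Tessa.
Winifred is living and takes 1/18.
Lydia is living and takes 1/18.
Tessa is living and takes 1/18.
George predeceased; the 1/6 allotted to George's branch passes to George's issue by representation.
The 1/6 is divided into 3 equal shares of 1/18 among Diana, Martin, Kenneth.
Diana is living and takes 1/18.
Martin is living and takes 1/18.
Kenneth predeceased; the 1/18 allotted to Kenneth's branch passes to Kenneth's issue by representation.
The 1/18 is divided into 2 equal shares of 1/36 among Nora, Fiona.
Nora is living and takes 1/36.
Fiona is living and takes 1/36.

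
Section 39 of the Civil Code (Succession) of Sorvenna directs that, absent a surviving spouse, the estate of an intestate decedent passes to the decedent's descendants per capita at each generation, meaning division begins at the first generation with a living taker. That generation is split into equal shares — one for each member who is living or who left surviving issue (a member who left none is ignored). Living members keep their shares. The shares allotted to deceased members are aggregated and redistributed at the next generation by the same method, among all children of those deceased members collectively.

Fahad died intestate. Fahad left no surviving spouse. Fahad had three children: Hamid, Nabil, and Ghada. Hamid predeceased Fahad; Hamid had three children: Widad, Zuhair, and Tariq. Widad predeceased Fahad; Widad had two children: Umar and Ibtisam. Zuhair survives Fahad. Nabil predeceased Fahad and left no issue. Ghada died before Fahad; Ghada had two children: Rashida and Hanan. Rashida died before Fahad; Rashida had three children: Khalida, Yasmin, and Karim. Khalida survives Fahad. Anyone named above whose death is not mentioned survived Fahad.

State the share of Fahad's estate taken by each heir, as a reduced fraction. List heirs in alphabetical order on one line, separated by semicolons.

Hanan 1/5; Ibtisam 2/25; Karim 2/25; Khalida 2/25; Tariq 1/5; Umar 2/25; Yasmin 2/25; Zuhair 1/5

There is no surviving spouse, so the entire estate passes to Fahad's descendants per capita at each generation.
No one at generation 1 (Hamid, Ghada) is living; moving to the next generation.
At generation 2 (Widad, Zuhair, Tariq, Rashida, Hanan) there are 5 shares of (1)/5 = 1/5 each.
Living: Zuhair, Tariq, and Hanan — each takes 1/5.
Deceased: Widad and Rashida. Their combined 2/5 is pooled and carried to generation 3.
At generation 3 (Umar, Ibtisam, Khalida, Yasmin, Karim) there are 5 shares of (2/5)/5 = 2/25 each.
Living: Umar, Ibtisam, Khalida, Yasmin, and Karim — each takes 2/25.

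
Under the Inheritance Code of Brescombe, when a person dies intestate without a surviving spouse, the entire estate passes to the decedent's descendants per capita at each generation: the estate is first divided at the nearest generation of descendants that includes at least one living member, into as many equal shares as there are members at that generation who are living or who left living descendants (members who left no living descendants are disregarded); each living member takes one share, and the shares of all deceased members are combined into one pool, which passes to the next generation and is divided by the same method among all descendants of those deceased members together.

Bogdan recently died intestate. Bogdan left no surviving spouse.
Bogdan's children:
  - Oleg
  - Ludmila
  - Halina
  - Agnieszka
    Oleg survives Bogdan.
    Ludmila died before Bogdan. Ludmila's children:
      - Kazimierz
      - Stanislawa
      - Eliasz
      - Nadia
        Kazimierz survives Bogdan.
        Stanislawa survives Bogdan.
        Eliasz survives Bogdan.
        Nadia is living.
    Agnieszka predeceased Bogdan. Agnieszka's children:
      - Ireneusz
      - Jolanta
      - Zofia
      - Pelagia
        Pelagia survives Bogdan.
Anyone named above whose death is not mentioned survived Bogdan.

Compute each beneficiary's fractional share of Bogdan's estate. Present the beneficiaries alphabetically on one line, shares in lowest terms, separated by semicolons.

Eliasz 1/16; Halina 1/4; Ireneusz 1/16; Jolanta 1/16; Kazimierz 1/16; Nadia 1/16; Oleg 1/4; Pelagia 1/16; Stanislawa 1/16; Zofia 1/16

There is no surviving spouse, so the entire estate passes to Bogdan's descendants per capita at each generation.
At generation 1 (Oleg, Ludmila, Halina, Agnieszka) there are 4 shares of (1)/4 = 1/4 each.
Living: Oleg and Halina — each takes 1/4.
Deceased: Ludmila and Agnieszka. Their combined 1/2 is pooled and carried to generation 2.
At generation 2 (Kazimierz, Stanislawa, Eliasz, Nadia, Ireneusz, Jolanta, Zofia, Pelagia) there are 8 shares of (1/2)/8 = 1/16 each.
Living: Kazimierz, Stanislawa, Eliasz, Nadia, Ireneusz, Jolanta, Zofia, and Pelagia — each takes 1/16.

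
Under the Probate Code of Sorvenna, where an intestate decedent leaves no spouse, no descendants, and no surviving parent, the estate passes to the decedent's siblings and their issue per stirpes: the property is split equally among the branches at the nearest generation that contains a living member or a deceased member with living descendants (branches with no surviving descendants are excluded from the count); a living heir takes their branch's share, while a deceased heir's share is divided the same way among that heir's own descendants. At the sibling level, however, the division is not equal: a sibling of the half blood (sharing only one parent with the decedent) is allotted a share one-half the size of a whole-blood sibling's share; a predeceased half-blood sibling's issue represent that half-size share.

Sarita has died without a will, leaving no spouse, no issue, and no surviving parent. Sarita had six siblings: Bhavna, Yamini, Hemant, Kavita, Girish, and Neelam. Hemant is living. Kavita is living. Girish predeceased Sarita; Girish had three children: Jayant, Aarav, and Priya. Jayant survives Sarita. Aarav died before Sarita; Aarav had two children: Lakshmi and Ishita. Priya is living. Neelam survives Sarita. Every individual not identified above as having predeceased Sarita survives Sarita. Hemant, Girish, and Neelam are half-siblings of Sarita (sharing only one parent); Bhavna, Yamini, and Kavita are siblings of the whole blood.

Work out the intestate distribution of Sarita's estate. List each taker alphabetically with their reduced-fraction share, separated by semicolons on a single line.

Bhavna 2/9; Hemant 1/9; Ishita 1/54; Jayant 1/27; Kavita 2/9; Lakshmi 1/54; Neelam 1/9; Priya 1/27; Yamini 2/9

No spouse, descendants, or parent survives, so the estate passes to Sarita's siblings per stirpes.
Half-blood siblings count for one-half the weight of whole-blood siblings at the initial division.
Dividing 1 in proportion to weights (total weight 9/2): Bhavna (weight 1) → 2/9; Yamini (weight 1) → 2/9; Hemant (weight 1/2) → 1/9; Kavita (weight 1) → 2/9; Girish (weight 1/2) → 1/9; Neelam (weight 1/2) → 1/9.
Bhavna is living and takes 2/9.
Yamini is living and takes 2/9.
Hemant is living and takes 1/9.
Kavita is living and takes 2/9.
Girish predeceased; the 1/9 allotted to Girish's branch passes to Girish's issue by representation.
The 1/9 is divided into 3 equal shares of 1/27 among Jayant, Aarav, Priya.
Jayant is living and takes 1/27.
Aarav predeceased; the 1/27 allotted to Aarav's branch passes to Aarav's issue by representation.
The 1/27 is divided into 2 equal shares of 1/54 among Lakshmi, Ishita.
Lakshmi is living and takes 1/54.
Ishita is living and takes 1/54.
Priya is living and takes 1/27.
Neelam is living and takes 1/9.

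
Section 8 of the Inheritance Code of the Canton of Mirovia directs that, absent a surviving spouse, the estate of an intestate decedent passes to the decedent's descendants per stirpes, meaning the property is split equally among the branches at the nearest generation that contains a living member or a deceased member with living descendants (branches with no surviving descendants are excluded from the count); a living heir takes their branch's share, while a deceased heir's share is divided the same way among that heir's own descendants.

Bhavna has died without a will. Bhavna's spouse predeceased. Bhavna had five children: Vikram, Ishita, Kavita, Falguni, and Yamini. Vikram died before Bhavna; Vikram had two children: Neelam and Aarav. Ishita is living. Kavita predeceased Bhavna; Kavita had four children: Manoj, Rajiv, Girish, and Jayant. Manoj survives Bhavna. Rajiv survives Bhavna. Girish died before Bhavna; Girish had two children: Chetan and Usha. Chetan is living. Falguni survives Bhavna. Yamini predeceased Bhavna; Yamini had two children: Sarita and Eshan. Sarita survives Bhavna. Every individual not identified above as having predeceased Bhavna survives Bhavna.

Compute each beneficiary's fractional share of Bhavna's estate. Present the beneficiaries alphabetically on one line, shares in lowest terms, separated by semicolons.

There is no surviving spouse, so the entire estate passes to Bhavna's descendants per stirpes.
The estate is divided into 5 equal shares of 1/5 among Vikram, Ishita, Kavita, Falguni, Yamini.
Vikram predeceased; the 1/5 allotted to Vikram's branch passes to Vikram's issue by representation.
The 1/5 is divided into 2 equal shares of 1/10 among Neelam, Aarav.
Neelam is living and takes 1/10.
Aarav is living and takes 1/10.
Ishita is living and takes 1/5.
Kavita predeceased; the 1/5 allotted to Kavita's branch passes to Kavita's issue by representation.
The 1/5 is divided into 4 equal shares of 1/20 among Manoj, Rajiv, Girish, Jayant.
Manoj is living and takes 1/20.
Rajiv is living and takes 1/20.
Girish predeceased; the 1/20 allotted to Girish's branch passes to Girish's issue by representation.
The 1/20 is divided into 2 equal shares of 1/40 among Chetan, Usha.
Chetan is living and takes 1/40.
Usha is living and takes 1/40.
Jayant is living and takes 1/20.
Falguni is living and takes 1/5.
Yamini predeceased; the 1/5 allotted to Yamini's branch passes to Yamini's issue by representation.
The 1/5 is divided into 2 equal shares of 1/10 among Sarita, Eshan.
Sarita is living and takes 1/10.
Eshan is living and takes 1/10.

Aarav 1/10; Chetan 1/40; Eshan 1/10; Falguni 1/5; Ishita 1/5; Jayant 1/20; Manoj 1/20; Neelam 1/10; Rajiv 1/20; Sarita 1/10; Usha 1/40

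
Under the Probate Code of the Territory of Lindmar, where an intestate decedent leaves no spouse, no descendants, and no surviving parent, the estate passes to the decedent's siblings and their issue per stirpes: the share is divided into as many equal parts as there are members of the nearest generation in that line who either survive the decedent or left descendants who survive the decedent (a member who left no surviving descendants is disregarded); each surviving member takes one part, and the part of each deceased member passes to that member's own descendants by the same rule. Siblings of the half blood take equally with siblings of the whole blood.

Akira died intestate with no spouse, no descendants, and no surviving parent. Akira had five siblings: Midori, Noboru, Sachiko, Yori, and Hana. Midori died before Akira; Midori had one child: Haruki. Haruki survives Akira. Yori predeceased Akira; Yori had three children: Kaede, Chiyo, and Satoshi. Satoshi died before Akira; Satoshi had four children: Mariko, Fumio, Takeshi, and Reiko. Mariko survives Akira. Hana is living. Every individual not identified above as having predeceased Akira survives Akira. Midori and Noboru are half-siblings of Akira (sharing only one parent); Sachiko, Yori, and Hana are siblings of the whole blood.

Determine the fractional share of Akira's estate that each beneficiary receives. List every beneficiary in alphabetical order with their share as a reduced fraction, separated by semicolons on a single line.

No spouse, descendants, or parent survives, so the estate passes to Akira's siblings per stirpes.
Half-blood and whole-blood siblings take equally under the stated rule.
The estate is divided into 5 equal shares of 1/5 among Midori, Noboru, Sachiko, Yori, Hana.
Midori predeceased; the 1/5 allotted to Midori's branch passes to Midori's issue by representation.
Haruki is the sole taker at this level and receives the full 1/5.
Noboru is living and takes 1/5.
Sachiko is living and takes 1/5.
Yori predeceased; the 1/5 allotted to Yori's branch passes to Yori's issue by representation.
The 1/5 is divided into 3 equal shares of 1/15 among Kaede, Chiyo, Satoshi.
Kaede is living and takes 1/15.
Chiyo is living and takes 1/15.
Satoshi predeceased; the 1/15 allotted to Satoshi's branch passes to Satoshi's issue by representation.
The 1/15 is divided into 4 equal shares of 1/60 among Mariko, Fumio, Takeshi, Reiko.
Mariko is living and takes 1/60.
Fumio is living and takes 1/60.
Takeshi is living and takes 1/60.
Reiko is living and takes 1/60.
Hana is living and takes 1/5.

Chiyo 1/15; Fumio 1/60; Hana 1/5; Haruki 1/5; Kaede 1/15; Mariko 1/60; Noboru 1/5; Reiko 1/60; Sachiko 1/5; Takeshi 1/60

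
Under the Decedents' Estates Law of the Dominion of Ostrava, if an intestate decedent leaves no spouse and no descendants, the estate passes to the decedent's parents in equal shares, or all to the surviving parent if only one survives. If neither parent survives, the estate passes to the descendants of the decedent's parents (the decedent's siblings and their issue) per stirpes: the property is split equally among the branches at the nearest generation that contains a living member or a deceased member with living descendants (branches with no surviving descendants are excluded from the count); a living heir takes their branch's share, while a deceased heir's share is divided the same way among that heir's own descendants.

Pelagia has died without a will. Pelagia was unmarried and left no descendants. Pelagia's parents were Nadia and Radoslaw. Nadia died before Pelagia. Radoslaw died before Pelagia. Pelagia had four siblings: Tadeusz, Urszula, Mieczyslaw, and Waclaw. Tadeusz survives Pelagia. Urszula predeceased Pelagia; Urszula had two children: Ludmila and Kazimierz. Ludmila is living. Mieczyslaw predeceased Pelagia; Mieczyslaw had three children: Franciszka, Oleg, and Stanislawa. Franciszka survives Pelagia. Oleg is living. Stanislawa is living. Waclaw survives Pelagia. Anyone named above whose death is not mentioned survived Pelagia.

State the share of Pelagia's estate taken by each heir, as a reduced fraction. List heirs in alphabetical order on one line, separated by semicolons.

Neither parent survives and there are no descendants, so the estate passes to Pelagia's siblings and their issue per stirpes.
The estate is divided into 4 equal shares of 1/4 among Tadeusz, Urszula, Mieczyslaw, Waclaw.
Tadeusz is living and takes 1/4.
Urszula predeceased; the 1/4 allotted to Urszula's branch passes to Urszula's issue by representation.
The 1/4 is divided into 2 equal shares of 1/8 among Ludmila, Kazimierz.
Ludmila is living and takes 1/8.
Kazimierz is living and takes 1/8.
Mieczyslaw predeceased; the 1/4 allotted to Mieczyslaw's branch passes to Mieczyslaw's issue by representation.
The 1/4 is divided into 3 equal shares of 1/12 among Franciszka, Oleg, Stanislawa.
Franciszka is living and takes 1/12.
Oleg is living and takes 1/12.
Stanislawa is living and takes 1/12.
Waclaw is living and takes 1/4.

Franciszka 1/12; Kazimierz 1/8; Ludmila 1/8; Oleg 1/12; Stanislawa 1/12; Tadeusz 1/4; Waclaw 1/4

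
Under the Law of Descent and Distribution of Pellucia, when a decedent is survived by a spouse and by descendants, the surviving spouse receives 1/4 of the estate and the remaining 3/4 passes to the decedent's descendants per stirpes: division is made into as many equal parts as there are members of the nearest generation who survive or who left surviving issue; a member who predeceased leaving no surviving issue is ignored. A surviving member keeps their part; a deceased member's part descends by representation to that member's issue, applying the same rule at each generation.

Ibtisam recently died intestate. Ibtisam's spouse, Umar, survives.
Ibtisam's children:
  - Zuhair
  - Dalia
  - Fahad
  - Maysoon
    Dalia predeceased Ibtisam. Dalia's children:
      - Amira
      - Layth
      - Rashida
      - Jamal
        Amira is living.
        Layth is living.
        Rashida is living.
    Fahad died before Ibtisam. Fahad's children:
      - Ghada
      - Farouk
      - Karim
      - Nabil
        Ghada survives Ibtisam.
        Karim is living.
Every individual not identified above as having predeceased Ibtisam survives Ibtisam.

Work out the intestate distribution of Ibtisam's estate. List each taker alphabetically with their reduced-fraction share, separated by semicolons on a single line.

Amira 3/64; Farouk 3/64; Ghada 3/64; Jamal 3/64; Karim 3/64; Layth 3/64; Maysoon 3/16; Nabil 3/64; Rashida 3/64; Umar 1/4; Zuhair 3/16

Umar, as surviving spouse, takes 1/4.
The remaining 3/4 passes to Ibtisam's descendants per stirpes.
The 3/4 is divided into 4 equal shares of 3/16 among Zuhair, Dalia, Fahad, Maysoon.
Zuhair is living and takes 3/16.
Dalia predeceased; the 3/16 allotted to Dalia's branch passes to Dalia's issue by representation.
The 3/16 is divided into 4 equal shares of 3/64 among Amira, Layth, Rashida, Jamal.
Amira is living and takes 3/64.
Layth is living and takes 3/64.
Rashida is living and takes 3/64.
Jamal is living and takes 3/64.
Fahad predeceased; the 3/16 allotted to Fahad's branch passes to Fahad's issue by representation.
The 3/16 is divided into 4 equal shares of 3/64 among Ghada, Farouk, Karim, Nabil.
Ghada is living and takes 3/64.
Farouk is living and takes 3/64.
Karim is living and takes 3/64.
Nabil is living and takes 3/64.
Maysoon is living and takes 3/16.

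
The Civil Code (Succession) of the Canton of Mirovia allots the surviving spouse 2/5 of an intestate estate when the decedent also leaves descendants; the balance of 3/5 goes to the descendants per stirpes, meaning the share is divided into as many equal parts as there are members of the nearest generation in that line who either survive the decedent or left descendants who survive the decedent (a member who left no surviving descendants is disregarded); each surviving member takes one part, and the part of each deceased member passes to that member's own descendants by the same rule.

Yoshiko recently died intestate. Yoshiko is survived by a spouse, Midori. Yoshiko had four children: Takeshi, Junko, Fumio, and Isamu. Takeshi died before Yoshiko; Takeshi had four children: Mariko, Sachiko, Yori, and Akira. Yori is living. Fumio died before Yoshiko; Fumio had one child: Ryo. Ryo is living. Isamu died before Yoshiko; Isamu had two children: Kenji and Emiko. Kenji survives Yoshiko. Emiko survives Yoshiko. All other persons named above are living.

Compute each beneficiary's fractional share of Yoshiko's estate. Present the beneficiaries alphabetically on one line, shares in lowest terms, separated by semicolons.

Midori, as surviving spouse, takes 2/5.
The remaining 3/5 passes to Yoshiko's descendants per stirpes.
The 3/5 is divided into 4 equal shares of 3/20 among Takeshi, Junko, Fumio, Isamu.
Takeshi predeceased; the 3/20 allotted to Takeshi's branch passes to Takeshi's issue by representation.
The 3/20 is divided into 4 equal shares of 3/80 among Mariko, Sachiko, Yori, Akira.
Mariko is living and takes 3/80.
Sachiko is living and takes 3/80.
Yori is living and takes 3/80.
Akira is living and takes 3/80.
Junko is living and takes 3/20.
Fumio predeceased; the 3/20 allotted to Fumio's branch passes to Fumio's issue by representation.
Ryo is the sole taker at this level and receives the full 3/20.
Isamu predeceased; the 3/20 allotted to Isamu's branch passes to Isamu's issue by representation.
The 3/20 is divided into 2 equal shares of 3/40 among Kenji, Emiko.
Kenji is living and takes 3/40.
Emiko is living and takes 3/40.

Akira 3/80; Emiko 3/40; Junko 3/20; Kenji 3/40; Mariko 3/80; Midori 2/5; Ryo 3/20; Sachiko 3/80; Yori 3/80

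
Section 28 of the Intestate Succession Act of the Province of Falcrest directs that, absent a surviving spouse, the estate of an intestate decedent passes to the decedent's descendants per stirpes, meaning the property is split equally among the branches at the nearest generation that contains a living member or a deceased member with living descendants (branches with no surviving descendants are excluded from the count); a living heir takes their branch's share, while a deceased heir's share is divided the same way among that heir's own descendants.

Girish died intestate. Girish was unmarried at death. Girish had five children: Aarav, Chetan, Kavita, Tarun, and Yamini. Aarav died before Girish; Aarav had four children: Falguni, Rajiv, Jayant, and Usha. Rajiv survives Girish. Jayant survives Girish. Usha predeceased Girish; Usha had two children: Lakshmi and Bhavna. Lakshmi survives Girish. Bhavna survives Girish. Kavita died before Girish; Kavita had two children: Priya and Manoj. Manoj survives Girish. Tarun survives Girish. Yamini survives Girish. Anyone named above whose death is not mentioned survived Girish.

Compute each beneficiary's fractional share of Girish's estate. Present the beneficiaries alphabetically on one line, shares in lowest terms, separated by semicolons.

There is no surviving spouse, so the entire estate passes to Girish's descendants per stirpes.
The estate is divided into 5 equal shares of 1/5 among Aarav, Chetan, Kavita, Tarun, Yamini.
Aarav predeceased; the 1/5 allotted to Aarav's branch passes to Aarav's issue by representation.
The 1/5 is divided into 4 equal shares of 1/20 among Falguni, Rajiv, Jayant, Usha.
Falguni is living and takes 1/20.
Rajiv is living and takes 1/20.
Jayant is living and takes 1/20.
Usha predeceased; the 1/20 allotted to Usha's branch passes to Usha's issue by representation.
The 1/20 is divided into 2 equal shares of 1/40 among Lakshmi, Bhavna.
Lakshmi is living and takes 1/40.
Bhavna is living and takes 1/40.
Chetan is living and takes 1/5.
Kavita predeceased; the 1/5 allotted to Kavita's branch passes to Kavita's issue by representation.
The 1/5 is divided into 2 equal shares of 1/10 among Priya, Manoj.
Priya is living and takes 1/10.
Manoj is living and takes 1/10.
Tarun is living and takes 1/5.
Yamini is living and takes 1/5.

Bhavna 1/40; Chetan 1/5; Falguni 1/20; Jayant 1/20; Lakshmi 1/40; Manoj 1/10; Priya 1/10; Rajiv 1/20; Tarun 1/5; Yamini 1/5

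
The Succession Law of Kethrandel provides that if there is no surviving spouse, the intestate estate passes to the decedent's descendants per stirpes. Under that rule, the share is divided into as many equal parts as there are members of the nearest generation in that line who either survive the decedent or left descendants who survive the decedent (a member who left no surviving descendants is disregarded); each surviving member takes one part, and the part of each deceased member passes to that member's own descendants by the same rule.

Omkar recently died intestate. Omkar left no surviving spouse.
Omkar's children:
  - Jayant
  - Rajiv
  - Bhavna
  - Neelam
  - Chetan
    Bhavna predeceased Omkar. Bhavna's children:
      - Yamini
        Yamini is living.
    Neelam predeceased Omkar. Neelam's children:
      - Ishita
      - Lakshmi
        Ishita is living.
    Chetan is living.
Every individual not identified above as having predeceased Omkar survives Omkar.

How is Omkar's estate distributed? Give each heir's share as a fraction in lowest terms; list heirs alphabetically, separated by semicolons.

Chetan 1/5; Ishita 1/10; Jayant 1/5; Lakshmi 1/10; Rajiv 1/5; Yamini 1/5

There is no surviving spouse, so the entire estate passes to Omkar's descendants per stirpes.
The estate is divided into 5 equal shares of 1/5 among Jayant, Rajiv, Bhavna, Neelam, Chetan.
Jayant is living and takes 1/5.
Rajiv is living and takes 1/5.
Bhavna predeceased; the 1/5 allotted to Bhavna's branch passes to Bhavna's issue by representation.
Yamini is the sole taker at this level and receives the full 1/5.
Neelam predeceased; the 1/5 allotted to Neelam's branch passes to Neelam's issue by representation.
The 1/5 is divided into 2 equal shares of 1/10 among Ishita, Lakshmi.
Ishita is living and takes 1/10.
Lakshmi is living and takes 1/10.
Chetan is living and takes 1/5.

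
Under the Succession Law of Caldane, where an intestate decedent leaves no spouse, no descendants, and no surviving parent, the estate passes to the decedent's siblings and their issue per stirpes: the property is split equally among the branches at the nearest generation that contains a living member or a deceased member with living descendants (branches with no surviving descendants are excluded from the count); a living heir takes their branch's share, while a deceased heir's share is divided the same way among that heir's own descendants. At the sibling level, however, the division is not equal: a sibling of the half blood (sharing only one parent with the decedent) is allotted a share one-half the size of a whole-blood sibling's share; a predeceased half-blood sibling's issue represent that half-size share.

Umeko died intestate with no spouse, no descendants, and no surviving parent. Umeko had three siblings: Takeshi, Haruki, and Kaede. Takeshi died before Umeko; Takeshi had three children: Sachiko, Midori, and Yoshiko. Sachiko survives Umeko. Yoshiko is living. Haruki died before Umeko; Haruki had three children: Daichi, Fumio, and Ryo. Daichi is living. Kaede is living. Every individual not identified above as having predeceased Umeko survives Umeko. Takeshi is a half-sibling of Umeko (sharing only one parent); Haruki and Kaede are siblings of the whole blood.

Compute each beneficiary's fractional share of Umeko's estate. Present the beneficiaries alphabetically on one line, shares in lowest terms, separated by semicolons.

Daichi 2/15; Fumio 2/15; Kaede 2/5; Midori 1/15; Ryo 2/15; Sachiko 1/15; Yoshiko 1/15

No spouse, descendants, or parent survives, so the estate passes to Umeko's siblings per stirpes.
Half-blood siblings count for one-half the weight of whole-blood siblings at the initial division.
Dividing 1 in proportion to weights (total weight 5/2): Takeshi (weight 1/2) → 1/5; Haruki (weight 1) → 2/5; Kaede (weight 1) → 2/5.
Takeshi predeceased; the 1/5 allotted to Takeshi's branch passes to Takeshi's issue by representation.
The 1/5 is divided into 3 equal shares of 1/15 among Sachiko, Midori, Yoshiko.
Sachiko is living and takes 1/15.
Midori is living and takes 1/15.
Yoshiko is living and takes 1/15.
Haruki predeceased; the 2/5 allotted to Haruki's branch passes to Haruki's issue by representation.
The 2/5 is divided into 3 equal shares of 2/15 among Daichi, Fumio, Ryo.
Daichi is living and takes 2/15.
Fumio is living and takes 2/15.
Ryo is living and takes 2/15.
Kaede is living and takes 2/5.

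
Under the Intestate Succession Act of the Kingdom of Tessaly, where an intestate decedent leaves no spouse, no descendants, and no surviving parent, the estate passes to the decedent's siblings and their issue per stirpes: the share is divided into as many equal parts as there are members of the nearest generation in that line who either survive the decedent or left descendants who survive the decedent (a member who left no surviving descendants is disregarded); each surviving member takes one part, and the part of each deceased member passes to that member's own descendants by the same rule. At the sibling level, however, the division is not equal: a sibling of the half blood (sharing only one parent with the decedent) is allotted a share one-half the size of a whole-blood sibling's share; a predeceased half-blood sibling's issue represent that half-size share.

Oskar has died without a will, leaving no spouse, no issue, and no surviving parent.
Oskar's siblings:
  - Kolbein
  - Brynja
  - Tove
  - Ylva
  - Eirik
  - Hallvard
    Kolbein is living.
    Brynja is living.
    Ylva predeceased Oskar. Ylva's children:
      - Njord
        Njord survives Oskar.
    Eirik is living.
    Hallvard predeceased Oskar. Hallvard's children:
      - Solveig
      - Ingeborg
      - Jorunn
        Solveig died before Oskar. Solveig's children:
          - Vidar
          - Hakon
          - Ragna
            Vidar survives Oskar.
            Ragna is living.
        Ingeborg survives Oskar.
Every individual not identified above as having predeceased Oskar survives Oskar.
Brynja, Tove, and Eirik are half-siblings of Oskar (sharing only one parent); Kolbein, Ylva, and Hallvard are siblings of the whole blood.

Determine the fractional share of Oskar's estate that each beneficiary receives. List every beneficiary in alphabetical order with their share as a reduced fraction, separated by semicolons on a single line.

No spouse, descendants, or parent survives, so the estate passes to Oskar's siblings per stirpes.
Half-blood siblings count for one-half the weight of whole-blood siblings at the initial division.
Dividing 1 in proportion to weights (total weight 9/2): Kolbein (weight 1) → 2/9; Brynja (weight 1/2) → 1/9; Tove (weight 1/2) → 1/9; Ylva (weight 1) → 2/9; Eirik (weight 1/2) → 1/9; Hallvard (weight 1) → 2/9.
Kolbein is living and takes 2/9.
Brynja is living and takes 1/9.
Tove is living and takes 1/9.
Ylva predeceased; the 2/9 allotted to Ylva's branch passes to Ylva's issue by representation.
Njord is the sole taker at this level and receives the full 2/9.
Eirik is living and takes 1/9.
Hallvard predeceased; the 2/9 allotted to Hallvard's branch passes to Hallvard's issue by representation.
The 2/9 is divided into 3 equal shares of 2/27 among Solveig, Ingeborg, Jorunn.
Solveig predeceased; the 2/27 allotted to Solveig's branch passes to Solveig's issue by representation.
The 2/27 is divided into 3 equal shares of 2/81 among Vidar, Hakon, Ragna.
Vidar is living and takes 2/81.
Hakon is living and takes 2/81.
Ragna is living and takes 2/81.
Ingeborg is living and takes 2/27.
Jorunn is living and takes 2/27.

Brynja 1/9; Eirik 1/9; Hakon 2/81; Ingeborg 2/27; Jorunn 2/27; Kolbein 2/9; Njord 2/9; Ragna 2/81; Tove 1/9; Vidar 2/81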